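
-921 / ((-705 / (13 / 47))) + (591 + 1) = 6542631 / 11045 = 592.36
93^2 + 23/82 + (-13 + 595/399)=40372945/4674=8637.77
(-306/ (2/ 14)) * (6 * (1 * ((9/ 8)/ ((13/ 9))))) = -10009.73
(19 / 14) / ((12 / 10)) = 95 / 84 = 1.13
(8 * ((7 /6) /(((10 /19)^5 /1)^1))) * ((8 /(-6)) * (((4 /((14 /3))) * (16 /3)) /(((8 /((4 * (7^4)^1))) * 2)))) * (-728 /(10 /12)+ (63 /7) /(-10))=6932002573034 /9375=739413607.79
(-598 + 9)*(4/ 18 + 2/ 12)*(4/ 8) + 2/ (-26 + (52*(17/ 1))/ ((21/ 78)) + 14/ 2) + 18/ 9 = -10285433/ 91404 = -112.53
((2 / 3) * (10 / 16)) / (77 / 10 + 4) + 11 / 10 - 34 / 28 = -1933 / 24570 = -0.08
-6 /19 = -0.32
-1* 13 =-13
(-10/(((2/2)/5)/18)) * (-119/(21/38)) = 193800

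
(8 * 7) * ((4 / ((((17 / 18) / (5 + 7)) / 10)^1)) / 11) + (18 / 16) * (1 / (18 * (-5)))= 38707013 / 14960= 2587.37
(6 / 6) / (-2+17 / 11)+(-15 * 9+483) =1729 / 5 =345.80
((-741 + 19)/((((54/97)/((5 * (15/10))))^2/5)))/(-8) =424581125/5184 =81902.22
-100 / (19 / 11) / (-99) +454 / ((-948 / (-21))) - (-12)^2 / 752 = 13270231 / 1269846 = 10.45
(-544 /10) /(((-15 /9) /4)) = 3264 /25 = 130.56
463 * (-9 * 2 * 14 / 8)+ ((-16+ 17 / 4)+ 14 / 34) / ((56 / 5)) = -55541631 / 3808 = -14585.51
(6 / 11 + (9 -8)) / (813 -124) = 17 / 7579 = 0.00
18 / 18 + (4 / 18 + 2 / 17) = 205 / 153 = 1.34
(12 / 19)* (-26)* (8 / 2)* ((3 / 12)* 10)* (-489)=1525680 / 19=80298.95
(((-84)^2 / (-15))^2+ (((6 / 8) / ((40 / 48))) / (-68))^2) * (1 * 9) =184172573637 / 92480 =1991485.44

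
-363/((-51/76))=9196/17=540.94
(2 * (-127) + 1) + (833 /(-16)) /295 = -1194993 /4720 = -253.18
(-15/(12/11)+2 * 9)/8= 17/32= 0.53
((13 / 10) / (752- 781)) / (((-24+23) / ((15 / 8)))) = 39 / 464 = 0.08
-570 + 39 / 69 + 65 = -11602 / 23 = -504.43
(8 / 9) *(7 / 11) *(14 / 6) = 392 / 297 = 1.32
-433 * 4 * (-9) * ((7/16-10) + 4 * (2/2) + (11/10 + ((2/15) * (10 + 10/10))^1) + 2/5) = -809277/20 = -40463.85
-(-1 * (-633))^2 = -400689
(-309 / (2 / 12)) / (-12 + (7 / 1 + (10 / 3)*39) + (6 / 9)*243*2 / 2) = -1854 / 287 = -6.46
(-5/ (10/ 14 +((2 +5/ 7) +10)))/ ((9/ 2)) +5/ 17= 1520/ 7191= 0.21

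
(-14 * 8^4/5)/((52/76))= -1089536/65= -16762.09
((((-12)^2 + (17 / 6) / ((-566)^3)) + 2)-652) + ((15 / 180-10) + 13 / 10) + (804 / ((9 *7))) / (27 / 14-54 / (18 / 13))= -1453825147664599 / 2823175692720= -514.96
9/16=0.56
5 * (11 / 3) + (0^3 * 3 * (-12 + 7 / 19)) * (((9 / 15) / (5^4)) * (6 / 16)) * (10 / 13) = 55 / 3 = 18.33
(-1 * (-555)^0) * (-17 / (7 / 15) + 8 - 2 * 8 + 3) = 290 / 7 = 41.43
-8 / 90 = -4 / 45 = -0.09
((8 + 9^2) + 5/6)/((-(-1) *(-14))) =-77/12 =-6.42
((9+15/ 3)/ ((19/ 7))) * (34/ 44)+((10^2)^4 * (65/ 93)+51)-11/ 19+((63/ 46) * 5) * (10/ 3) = 31245534526994/ 447051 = 69892550.35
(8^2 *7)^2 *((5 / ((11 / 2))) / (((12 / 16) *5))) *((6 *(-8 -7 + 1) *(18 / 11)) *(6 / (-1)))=40127530.31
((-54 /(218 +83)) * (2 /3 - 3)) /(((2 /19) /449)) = 76779 /43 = 1785.56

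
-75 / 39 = -25 / 13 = -1.92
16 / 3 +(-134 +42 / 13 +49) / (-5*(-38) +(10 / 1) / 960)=3487984 / 711399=4.90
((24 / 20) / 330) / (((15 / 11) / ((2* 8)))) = 16 / 375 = 0.04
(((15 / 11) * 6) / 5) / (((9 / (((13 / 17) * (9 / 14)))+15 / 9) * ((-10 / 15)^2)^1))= 3159 / 17138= 0.18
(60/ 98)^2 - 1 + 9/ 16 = -2407/ 38416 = -0.06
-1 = -1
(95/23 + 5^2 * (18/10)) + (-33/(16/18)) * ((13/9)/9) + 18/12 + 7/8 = 12571/276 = 45.55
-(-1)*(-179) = -179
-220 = -220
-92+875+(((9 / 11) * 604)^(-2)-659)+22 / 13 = 48284858437 / 384151248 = 125.69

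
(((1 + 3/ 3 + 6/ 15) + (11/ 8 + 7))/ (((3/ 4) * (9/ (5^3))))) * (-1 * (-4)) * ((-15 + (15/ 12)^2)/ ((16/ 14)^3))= -794602375/ 110592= -7184.99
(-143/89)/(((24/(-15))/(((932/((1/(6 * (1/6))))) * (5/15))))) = 311.98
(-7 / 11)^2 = 49 / 121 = 0.40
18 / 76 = 9 / 38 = 0.24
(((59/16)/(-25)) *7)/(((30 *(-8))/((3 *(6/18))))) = 413/96000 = 0.00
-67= -67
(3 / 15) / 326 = 1 / 1630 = 0.00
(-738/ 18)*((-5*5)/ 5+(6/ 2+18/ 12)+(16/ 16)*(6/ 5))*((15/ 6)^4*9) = -322875/ 32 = -10089.84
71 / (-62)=-1.15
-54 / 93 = -18 / 31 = -0.58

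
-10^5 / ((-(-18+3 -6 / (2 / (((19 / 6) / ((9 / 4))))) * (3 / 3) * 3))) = -300000 / 83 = -3614.46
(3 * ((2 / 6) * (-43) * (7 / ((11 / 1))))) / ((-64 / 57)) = 17157 / 704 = 24.37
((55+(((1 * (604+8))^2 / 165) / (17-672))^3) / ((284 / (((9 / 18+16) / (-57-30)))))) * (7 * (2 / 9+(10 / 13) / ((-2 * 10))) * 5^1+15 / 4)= -596026263386237399 / 6553019580693300000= -0.09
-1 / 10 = -0.10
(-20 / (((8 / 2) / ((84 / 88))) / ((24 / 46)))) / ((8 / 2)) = -315 / 506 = -0.62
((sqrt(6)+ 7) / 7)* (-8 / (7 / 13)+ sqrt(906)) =(-104+ 7* sqrt(906))* (sqrt(6)+ 7) / 49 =20.58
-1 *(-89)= 89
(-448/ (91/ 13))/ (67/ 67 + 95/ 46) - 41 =-8725/ 141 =-61.88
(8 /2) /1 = 4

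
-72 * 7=-504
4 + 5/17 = 73/17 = 4.29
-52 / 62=-26 / 31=-0.84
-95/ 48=-1.98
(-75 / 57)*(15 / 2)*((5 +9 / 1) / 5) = -525 / 19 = -27.63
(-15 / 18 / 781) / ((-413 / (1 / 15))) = 1 / 5805954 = 0.00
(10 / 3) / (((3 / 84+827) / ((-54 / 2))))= -280 / 2573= -0.11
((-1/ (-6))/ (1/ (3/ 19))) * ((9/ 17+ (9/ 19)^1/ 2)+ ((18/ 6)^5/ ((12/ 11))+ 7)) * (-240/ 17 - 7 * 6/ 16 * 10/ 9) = -1034948825/ 10015584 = -103.33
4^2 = 16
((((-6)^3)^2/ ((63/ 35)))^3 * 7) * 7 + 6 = 853298675712006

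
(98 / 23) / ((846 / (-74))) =-3626 / 9729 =-0.37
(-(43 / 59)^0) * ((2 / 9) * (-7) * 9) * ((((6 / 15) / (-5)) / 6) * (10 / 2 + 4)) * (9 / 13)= -378 / 325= -1.16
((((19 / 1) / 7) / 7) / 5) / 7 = 19 / 1715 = 0.01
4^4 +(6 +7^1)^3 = 2453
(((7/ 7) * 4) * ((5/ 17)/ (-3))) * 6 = -40/ 17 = -2.35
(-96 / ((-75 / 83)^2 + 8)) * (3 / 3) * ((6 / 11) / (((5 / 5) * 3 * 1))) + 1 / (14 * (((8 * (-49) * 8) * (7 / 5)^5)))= -976006325285639 / 492992499418496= -1.98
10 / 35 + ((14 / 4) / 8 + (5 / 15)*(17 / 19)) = 6521 / 6384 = 1.02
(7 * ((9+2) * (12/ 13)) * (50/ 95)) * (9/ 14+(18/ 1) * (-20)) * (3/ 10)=-76626/ 19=-4032.95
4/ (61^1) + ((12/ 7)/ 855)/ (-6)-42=-15309752/ 365085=-41.93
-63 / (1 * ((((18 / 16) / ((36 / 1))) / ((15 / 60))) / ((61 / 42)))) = -732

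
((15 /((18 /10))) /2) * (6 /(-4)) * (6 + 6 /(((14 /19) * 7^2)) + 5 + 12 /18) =-73.96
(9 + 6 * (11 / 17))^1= 219 / 17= 12.88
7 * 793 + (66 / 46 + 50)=128856 / 23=5602.43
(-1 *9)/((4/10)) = -22.50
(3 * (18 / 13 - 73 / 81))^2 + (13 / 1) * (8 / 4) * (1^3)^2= 3462307 / 123201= 28.10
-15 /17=-0.88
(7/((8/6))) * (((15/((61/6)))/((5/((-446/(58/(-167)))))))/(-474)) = -2346183/559004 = -4.20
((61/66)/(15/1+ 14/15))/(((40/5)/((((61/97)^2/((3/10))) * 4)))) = 5674525/148417566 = 0.04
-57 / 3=-19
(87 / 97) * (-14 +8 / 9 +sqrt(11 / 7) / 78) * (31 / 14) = -53041 / 2037 +899 * sqrt(77) / 247156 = -26.01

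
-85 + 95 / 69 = -5770 / 69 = -83.62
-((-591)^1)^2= -349281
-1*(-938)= 938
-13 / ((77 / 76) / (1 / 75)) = -988 / 5775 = -0.17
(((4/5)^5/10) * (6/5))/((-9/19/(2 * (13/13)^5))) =-38912/234375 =-0.17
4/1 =4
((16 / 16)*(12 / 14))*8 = 48 / 7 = 6.86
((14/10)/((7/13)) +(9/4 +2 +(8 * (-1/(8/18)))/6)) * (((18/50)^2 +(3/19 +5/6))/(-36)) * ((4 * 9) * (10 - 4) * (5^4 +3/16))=-61509877429/3800000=-16186.81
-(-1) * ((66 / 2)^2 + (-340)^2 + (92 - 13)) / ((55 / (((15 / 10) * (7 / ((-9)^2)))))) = 408688 / 1485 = 275.21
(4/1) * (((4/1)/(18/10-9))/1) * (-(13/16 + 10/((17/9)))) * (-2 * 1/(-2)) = 8305/612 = 13.57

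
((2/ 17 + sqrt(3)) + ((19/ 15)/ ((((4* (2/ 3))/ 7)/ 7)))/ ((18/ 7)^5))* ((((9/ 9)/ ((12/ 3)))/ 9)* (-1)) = -sqrt(3)/ 36 - 417169829/ 46256624640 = -0.06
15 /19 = 0.79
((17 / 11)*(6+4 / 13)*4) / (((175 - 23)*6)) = 697 / 16302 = 0.04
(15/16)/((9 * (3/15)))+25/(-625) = 577/1200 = 0.48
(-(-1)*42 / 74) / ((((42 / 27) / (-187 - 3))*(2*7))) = -2565 / 518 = -4.95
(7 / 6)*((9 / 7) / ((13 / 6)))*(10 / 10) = 9 / 13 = 0.69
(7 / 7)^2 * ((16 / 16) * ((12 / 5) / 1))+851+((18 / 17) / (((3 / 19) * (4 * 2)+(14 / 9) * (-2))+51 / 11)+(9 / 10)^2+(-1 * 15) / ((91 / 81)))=136516367123 / 162280300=841.24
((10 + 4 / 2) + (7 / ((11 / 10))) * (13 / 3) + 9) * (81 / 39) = 14427 / 143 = 100.89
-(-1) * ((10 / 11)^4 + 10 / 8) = 1.93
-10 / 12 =-5 / 6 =-0.83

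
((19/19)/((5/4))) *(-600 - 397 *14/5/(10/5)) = -23116/25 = -924.64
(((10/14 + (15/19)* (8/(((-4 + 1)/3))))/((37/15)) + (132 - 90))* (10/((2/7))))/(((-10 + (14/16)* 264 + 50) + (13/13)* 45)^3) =977535/22182810688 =0.00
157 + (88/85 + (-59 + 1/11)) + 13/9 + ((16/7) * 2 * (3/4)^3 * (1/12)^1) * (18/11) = 23758421/235620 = 100.83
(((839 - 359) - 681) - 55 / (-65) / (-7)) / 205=-18302 / 18655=-0.98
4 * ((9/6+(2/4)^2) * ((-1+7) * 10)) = 420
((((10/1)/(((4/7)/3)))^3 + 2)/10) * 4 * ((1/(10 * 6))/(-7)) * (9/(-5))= 3472923/14000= 248.07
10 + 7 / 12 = 127 / 12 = 10.58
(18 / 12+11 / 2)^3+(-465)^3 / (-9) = 11171968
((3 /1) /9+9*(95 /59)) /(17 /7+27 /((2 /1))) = 36736 /39471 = 0.93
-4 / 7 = -0.57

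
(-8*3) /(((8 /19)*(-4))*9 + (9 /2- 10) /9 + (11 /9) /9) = 73872 /48119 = 1.54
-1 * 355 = -355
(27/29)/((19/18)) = 0.88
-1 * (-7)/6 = 7/6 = 1.17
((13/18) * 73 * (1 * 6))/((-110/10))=-949/33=-28.76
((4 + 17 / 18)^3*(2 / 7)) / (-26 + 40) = 704969 / 285768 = 2.47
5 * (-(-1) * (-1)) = -5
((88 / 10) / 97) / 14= 22 / 3395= 0.01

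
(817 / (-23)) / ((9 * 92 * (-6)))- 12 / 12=-113447 / 114264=-0.99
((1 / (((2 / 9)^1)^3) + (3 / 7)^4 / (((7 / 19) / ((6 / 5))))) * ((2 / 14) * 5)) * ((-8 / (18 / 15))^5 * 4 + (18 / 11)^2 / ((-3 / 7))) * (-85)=8308270360992155 / 28471058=291814598.57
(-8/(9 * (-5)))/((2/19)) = 1.69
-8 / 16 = -1 / 2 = -0.50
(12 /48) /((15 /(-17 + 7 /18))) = -0.28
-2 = -2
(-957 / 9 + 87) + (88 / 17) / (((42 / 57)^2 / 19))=404380 / 2499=161.82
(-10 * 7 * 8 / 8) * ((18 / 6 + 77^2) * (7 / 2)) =-1453340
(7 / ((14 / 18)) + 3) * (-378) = -4536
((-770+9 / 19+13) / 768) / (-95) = 7187 / 693120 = 0.01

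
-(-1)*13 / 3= 13 / 3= 4.33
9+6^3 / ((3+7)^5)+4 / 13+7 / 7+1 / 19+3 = 41256669 / 3087500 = 13.36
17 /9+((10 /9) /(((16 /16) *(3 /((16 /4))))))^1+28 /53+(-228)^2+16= 74417579 /1431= 52003.90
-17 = -17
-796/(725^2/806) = -1.22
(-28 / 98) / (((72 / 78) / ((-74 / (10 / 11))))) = 5291 / 210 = 25.20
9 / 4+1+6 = 37 / 4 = 9.25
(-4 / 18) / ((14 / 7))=-1 / 9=-0.11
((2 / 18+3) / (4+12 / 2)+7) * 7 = 2303 / 45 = 51.18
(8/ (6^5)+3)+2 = 4861/ 972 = 5.00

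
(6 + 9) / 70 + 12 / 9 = 65 / 42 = 1.55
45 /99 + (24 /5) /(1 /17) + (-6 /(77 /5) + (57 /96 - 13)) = 853267 /12320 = 69.26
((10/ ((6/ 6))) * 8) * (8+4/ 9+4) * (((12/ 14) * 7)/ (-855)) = -3584/ 513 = -6.99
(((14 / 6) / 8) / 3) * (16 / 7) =0.22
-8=-8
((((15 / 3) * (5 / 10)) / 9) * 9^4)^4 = 176518460300625 / 16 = 11032403768789.06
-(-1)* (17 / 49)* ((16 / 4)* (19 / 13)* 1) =2.03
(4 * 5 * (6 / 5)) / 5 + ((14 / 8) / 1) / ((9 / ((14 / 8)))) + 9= 10181 / 720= 14.14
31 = 31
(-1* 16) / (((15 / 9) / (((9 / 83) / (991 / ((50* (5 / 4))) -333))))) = 10800 / 3290369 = 0.00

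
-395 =-395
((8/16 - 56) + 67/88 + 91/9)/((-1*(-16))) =-2.79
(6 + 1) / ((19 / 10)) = 70 / 19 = 3.68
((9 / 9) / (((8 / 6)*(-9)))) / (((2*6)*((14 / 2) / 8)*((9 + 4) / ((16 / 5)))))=-8 / 4095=-0.00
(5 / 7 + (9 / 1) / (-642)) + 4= 7041 / 1498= 4.70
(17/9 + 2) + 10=125/9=13.89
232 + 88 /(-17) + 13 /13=3873 /17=227.82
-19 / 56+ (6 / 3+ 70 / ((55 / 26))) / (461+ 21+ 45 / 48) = -0.27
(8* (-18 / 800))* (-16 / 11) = 72 / 275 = 0.26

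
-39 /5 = -7.80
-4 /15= -0.27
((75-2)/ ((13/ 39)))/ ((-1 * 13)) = -219/ 13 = -16.85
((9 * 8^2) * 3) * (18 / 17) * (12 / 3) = 124416 / 17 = 7318.59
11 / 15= 0.73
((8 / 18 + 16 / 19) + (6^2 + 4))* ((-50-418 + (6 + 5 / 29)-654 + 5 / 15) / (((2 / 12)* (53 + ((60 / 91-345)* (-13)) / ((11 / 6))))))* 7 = -775.37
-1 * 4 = -4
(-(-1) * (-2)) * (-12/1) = 24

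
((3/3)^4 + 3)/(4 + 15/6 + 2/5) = 40/69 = 0.58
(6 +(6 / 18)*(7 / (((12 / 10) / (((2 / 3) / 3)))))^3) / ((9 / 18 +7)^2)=1588676 / 13286025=0.12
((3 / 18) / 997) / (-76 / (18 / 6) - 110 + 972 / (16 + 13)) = -29 / 17662852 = -0.00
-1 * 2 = -2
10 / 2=5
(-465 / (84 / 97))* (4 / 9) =-238.65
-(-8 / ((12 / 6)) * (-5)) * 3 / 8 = -15 / 2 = -7.50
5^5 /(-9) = -3125 /9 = -347.22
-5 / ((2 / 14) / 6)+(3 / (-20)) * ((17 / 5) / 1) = -21051 / 100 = -210.51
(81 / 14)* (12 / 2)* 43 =10449 / 7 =1492.71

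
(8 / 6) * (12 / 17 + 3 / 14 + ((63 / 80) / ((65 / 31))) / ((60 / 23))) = 4389929 / 3094000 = 1.42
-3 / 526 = -0.01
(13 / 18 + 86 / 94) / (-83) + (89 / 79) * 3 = 18638791 / 5547222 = 3.36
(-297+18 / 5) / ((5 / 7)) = -10269 / 25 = -410.76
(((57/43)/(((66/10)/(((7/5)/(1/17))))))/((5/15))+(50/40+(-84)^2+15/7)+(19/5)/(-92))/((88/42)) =3376.08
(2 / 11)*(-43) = -7.82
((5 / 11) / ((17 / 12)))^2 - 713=-24929297 / 34969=-712.90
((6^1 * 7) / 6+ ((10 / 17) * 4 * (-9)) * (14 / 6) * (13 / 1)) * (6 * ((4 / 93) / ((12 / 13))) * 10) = -2808260 / 1581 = -1776.26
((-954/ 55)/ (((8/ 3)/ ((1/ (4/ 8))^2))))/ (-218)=1431/ 11990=0.12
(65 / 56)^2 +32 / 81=442577 / 254016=1.74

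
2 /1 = 2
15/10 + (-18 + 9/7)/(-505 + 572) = 1173/938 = 1.25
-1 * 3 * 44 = -132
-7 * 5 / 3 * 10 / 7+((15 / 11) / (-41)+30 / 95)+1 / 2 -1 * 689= -36240913 / 51414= -704.88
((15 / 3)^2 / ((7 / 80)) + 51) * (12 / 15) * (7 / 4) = 471.40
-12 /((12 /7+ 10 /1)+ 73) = -84 /593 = -0.14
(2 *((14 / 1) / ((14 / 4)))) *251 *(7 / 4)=3514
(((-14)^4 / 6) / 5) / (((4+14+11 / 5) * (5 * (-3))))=-19208 / 4545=-4.23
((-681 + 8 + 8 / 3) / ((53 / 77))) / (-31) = 154847 / 4929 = 31.42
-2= -2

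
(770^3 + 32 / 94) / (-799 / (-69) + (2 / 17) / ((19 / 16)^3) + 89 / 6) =115089999902457808 / 6676325419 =17238524.59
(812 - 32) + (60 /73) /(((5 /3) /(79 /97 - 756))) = 2886072 /7081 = 407.58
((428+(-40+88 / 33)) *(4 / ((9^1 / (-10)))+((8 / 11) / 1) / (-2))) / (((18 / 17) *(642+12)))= -2370956 / 874071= -2.71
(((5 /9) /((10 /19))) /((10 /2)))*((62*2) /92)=589 /2070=0.28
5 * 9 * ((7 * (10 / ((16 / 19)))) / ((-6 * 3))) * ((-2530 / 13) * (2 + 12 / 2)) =4206125 / 13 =323548.08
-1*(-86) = 86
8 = 8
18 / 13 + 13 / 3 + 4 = 9.72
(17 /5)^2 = 289 /25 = 11.56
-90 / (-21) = 30 / 7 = 4.29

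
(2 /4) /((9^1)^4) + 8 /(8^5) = 8609 /26873856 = 0.00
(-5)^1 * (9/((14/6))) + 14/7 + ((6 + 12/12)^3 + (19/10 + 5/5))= 23003/70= 328.61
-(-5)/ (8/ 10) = 25/ 4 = 6.25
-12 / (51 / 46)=-184 / 17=-10.82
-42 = -42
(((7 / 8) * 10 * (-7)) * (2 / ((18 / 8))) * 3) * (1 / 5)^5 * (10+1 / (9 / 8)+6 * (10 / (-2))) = 16856 / 16875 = 1.00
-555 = -555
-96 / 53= -1.81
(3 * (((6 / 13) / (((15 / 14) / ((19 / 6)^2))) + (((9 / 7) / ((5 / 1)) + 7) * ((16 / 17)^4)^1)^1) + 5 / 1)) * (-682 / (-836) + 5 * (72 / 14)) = 18119180209322 / 15162819945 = 1194.97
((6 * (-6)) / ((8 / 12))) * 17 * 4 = -3672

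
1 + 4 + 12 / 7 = 47 / 7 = 6.71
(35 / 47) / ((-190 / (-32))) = 112 / 893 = 0.13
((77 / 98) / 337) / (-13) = -11 / 61334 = -0.00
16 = 16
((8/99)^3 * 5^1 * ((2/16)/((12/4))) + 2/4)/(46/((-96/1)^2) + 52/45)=3726767360/8648274987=0.43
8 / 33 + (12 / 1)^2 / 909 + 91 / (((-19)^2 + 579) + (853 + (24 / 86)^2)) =4990182983 / 11050231533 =0.45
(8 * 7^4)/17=1129.88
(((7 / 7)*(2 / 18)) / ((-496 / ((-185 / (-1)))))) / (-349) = 185 / 1557936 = 0.00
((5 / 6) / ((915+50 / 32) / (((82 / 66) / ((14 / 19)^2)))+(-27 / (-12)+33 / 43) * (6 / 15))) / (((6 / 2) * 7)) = 31822150 / 322164612819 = 0.00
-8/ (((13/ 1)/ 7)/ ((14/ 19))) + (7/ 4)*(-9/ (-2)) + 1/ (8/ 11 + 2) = 150203/ 29640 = 5.07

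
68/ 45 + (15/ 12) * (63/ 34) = 23423/ 6120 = 3.83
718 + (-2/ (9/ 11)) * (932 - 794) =1142/ 3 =380.67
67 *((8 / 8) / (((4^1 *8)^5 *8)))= 67 / 268435456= 0.00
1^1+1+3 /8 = 19 /8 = 2.38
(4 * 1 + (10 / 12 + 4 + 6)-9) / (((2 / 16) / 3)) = 140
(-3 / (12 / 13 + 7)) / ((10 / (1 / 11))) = -39 / 11330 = -0.00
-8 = -8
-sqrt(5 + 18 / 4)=-sqrt(38) / 2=-3.08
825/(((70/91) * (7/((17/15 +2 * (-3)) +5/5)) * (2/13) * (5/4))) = -107822/35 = -3080.63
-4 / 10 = -2 / 5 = -0.40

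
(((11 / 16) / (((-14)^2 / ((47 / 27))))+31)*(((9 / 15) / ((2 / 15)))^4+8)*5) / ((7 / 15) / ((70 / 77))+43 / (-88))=24146319258875 / 9201024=2624307.82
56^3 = 175616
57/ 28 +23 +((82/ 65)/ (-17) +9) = 33.96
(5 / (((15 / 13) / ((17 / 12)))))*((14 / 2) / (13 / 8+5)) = 3094 / 477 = 6.49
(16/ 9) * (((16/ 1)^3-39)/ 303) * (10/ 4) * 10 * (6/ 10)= 324560/ 909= 357.05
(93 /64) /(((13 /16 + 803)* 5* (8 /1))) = 31 /685920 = 0.00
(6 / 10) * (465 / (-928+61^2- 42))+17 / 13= 16798 / 11921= 1.41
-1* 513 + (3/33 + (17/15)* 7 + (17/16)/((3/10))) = -220631/440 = -501.43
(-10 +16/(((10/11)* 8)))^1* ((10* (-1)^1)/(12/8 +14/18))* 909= 1276236/41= 31127.71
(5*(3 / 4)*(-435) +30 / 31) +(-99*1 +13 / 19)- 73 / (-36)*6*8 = -11529779 / 7068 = -1631.26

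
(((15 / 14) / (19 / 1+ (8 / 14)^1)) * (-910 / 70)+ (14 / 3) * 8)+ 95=108193 / 822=131.62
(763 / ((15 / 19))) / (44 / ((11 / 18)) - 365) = -14497 / 4395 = -3.30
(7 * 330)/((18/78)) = 10010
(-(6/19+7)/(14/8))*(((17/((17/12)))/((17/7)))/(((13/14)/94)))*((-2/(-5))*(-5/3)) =5853568/4199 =1394.04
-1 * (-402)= 402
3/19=0.16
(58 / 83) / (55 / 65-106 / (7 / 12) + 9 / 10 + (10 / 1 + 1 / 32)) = -844480 / 205365323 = -0.00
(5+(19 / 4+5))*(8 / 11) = 118 / 11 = 10.73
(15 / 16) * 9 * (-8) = -135 / 2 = -67.50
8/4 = 2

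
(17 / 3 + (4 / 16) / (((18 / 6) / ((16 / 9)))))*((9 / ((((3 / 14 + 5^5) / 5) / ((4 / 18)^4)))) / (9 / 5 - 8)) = -879200 / 26696899269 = -0.00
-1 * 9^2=-81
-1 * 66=-66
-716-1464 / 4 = -1082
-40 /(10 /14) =-56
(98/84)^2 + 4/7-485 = -483.07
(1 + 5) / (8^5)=3 / 16384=0.00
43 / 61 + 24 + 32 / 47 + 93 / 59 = 4560710 / 169153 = 26.96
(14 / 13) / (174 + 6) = 7 / 1170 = 0.01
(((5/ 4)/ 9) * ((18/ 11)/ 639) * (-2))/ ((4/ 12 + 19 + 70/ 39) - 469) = 65/ 40925181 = 0.00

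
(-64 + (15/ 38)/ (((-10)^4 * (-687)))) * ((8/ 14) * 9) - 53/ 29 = -292330637261/ 883253000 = -330.97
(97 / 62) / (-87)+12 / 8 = 3997 / 2697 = 1.48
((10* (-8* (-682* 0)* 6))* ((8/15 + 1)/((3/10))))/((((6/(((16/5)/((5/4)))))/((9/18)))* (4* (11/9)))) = 0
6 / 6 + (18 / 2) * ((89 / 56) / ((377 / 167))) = 7.34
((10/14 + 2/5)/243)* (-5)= -13/567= -0.02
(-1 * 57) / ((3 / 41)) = -779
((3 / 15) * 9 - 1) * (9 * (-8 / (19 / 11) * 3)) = -9504 / 95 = -100.04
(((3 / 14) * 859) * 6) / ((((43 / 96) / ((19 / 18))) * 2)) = 391704 / 301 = 1301.34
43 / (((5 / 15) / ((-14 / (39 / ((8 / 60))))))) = -1204 / 195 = -6.17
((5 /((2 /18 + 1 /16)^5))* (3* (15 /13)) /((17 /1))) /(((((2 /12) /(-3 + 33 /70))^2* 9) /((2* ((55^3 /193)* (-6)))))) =-1707753212.96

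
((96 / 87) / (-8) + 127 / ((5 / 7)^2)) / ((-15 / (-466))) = 84051022 / 10875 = 7728.83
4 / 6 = 2 / 3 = 0.67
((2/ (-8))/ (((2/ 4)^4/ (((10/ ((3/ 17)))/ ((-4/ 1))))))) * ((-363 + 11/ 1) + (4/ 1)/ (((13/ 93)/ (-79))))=-5773880/ 39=-148048.21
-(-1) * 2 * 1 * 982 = 1964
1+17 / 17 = 2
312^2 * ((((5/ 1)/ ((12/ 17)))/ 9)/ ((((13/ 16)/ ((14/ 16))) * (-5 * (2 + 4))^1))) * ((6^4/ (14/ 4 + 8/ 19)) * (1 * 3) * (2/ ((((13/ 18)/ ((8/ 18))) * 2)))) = -250048512/ 149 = -1678177.93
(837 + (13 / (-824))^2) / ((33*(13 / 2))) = 568303081 / 145640352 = 3.90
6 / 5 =1.20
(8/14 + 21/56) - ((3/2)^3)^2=-4679/448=-10.44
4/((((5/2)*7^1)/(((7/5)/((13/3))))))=24/325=0.07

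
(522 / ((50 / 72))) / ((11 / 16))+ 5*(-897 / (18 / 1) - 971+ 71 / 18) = -9877952 / 2475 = -3991.09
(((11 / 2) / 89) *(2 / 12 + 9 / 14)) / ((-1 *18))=-187 / 67284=-0.00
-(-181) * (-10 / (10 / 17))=-3077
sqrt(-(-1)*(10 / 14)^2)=5 / 7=0.71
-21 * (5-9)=84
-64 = -64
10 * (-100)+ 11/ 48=-47989/ 48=-999.77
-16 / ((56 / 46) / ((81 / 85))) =-12.52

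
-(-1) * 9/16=9/16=0.56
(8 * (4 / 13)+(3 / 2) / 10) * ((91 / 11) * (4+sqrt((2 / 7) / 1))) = 679 * sqrt(14) / 220+4753 / 55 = 97.97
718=718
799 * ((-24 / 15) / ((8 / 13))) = -2077.40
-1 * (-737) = 737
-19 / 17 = -1.12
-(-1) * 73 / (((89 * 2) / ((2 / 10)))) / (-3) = -73 / 2670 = -0.03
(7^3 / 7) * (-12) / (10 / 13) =-764.40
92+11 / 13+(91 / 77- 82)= 1720 / 143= 12.03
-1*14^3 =-2744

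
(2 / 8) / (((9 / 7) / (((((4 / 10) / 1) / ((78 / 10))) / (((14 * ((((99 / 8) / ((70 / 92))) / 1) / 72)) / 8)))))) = 2240 / 88803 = 0.03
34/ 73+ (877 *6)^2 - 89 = 2021264549/ 73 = 27688555.47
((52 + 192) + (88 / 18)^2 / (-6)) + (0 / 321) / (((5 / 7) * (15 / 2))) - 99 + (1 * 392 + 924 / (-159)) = 6789875 / 12879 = 527.21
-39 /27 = -13 /9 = -1.44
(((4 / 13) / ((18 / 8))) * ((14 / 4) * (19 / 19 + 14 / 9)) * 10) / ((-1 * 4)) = -3220 / 1053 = -3.06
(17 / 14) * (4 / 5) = 34 / 35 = 0.97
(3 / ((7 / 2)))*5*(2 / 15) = 4 / 7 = 0.57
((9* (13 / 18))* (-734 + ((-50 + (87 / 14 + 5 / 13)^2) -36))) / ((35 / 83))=-2134700157 / 178360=-11968.49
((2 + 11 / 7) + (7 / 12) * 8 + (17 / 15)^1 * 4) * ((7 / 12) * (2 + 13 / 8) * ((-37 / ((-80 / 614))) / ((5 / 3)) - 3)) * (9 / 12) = 433962351 / 128000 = 3390.33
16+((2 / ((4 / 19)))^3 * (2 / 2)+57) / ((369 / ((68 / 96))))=1257923 / 70848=17.76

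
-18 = -18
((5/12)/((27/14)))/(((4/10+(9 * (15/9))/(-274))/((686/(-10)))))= -1644685/38313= -42.93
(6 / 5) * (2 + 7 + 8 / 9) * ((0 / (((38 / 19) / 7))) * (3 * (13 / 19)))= 0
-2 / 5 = -0.40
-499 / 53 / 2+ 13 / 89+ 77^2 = 55891153 / 9434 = 5924.44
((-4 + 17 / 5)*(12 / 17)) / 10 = -18 / 425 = -0.04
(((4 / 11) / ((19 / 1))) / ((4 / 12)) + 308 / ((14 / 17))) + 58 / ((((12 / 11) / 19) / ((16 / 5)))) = 11306662 / 3135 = 3606.59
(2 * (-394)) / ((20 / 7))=-275.80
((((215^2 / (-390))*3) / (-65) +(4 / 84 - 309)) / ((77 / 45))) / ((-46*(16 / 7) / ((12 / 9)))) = 10770575 / 4788784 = 2.25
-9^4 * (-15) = 98415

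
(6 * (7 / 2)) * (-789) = -16569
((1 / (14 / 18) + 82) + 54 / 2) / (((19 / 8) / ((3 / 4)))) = 4632 / 133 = 34.83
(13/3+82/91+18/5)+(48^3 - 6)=150961949/1365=110594.83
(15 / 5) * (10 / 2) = 15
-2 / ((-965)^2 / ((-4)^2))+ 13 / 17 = 12105381 / 15830825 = 0.76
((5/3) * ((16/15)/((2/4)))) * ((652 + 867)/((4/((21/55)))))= 85064/165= 515.54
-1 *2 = -2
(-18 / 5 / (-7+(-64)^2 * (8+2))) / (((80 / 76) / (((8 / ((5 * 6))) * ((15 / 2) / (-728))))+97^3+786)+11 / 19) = -0.00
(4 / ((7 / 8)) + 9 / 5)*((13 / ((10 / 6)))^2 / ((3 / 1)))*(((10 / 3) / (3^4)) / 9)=75374 / 127575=0.59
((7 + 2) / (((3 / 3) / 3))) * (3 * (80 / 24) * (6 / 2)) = 810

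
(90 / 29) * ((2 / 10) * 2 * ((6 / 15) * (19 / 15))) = 456 / 725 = 0.63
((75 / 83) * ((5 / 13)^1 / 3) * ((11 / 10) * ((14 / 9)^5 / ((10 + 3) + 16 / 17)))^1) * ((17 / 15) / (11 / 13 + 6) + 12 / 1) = 4083518805520 / 4031750043009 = 1.01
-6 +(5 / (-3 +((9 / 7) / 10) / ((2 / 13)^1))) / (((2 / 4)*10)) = -1958 / 303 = -6.46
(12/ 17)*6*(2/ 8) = 18/ 17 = 1.06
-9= -9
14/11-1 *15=-151/11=-13.73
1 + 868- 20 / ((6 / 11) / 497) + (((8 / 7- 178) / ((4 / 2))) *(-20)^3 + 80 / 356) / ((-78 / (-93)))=826118.46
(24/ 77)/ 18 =4/ 231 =0.02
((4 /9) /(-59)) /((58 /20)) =-40 /15399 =-0.00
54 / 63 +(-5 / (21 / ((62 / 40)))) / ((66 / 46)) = 1663 / 2772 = 0.60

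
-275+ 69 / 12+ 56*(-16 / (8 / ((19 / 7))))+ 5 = -2273 / 4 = -568.25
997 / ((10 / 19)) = 18943 / 10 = 1894.30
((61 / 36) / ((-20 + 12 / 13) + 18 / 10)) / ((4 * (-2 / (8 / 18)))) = 3965 / 727704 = 0.01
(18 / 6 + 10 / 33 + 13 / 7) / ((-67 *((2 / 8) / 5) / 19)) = -452960 / 15477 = -29.27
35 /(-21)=-5 /3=-1.67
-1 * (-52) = 52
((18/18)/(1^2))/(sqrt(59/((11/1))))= sqrt(649)/59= 0.43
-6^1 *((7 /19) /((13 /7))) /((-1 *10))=147 /1235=0.12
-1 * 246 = -246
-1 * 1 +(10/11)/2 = -6/11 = -0.55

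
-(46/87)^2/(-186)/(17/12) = 4232/3988863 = 0.00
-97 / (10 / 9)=-873 / 10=-87.30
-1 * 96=-96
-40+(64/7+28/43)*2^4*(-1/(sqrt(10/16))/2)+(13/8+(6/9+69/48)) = -47168*sqrt(10)/1505- 1741/48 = -135.38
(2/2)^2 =1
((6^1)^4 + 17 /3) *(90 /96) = 19525 /16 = 1220.31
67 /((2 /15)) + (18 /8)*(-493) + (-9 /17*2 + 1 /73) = -3017095 /4964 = -607.80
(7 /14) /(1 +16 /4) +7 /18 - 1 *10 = -428 /45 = -9.51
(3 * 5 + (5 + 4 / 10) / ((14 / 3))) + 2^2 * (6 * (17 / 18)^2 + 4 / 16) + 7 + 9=103127 / 1890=54.56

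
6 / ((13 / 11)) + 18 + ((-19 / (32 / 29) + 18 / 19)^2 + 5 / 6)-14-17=3714774415 / 14416896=257.67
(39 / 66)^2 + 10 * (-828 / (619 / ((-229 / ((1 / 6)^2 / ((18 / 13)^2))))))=10704328020379 / 50631724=211415.44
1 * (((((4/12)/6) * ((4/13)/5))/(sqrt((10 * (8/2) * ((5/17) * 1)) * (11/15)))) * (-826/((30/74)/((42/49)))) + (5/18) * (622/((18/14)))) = 10885/81- 4366 * sqrt(5610)/160875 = 132.35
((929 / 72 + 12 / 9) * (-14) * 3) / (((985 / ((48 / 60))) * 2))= -287 / 1182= -0.24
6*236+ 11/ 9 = 12755/ 9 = 1417.22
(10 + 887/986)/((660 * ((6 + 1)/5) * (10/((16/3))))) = 977/155295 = 0.01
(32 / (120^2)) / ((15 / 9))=0.00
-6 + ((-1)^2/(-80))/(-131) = -62879/10480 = -6.00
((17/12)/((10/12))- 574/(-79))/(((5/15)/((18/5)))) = 191241/1975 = 96.83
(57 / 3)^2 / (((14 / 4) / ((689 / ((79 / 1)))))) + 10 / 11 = 5477568 / 6083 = 900.47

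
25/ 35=5/ 7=0.71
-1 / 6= -0.17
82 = 82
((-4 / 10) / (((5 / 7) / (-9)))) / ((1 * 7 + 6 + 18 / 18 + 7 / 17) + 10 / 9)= 0.32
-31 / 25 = -1.24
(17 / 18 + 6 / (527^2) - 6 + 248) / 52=1214509025 / 259954344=4.67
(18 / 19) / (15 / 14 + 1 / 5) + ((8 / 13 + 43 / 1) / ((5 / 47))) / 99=5907951 / 1209065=4.89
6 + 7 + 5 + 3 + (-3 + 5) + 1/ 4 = 93/ 4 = 23.25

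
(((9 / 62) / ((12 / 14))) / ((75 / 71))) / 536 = 497 / 1661600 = 0.00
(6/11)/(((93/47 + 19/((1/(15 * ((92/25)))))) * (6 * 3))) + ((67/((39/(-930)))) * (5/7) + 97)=-774322355762/741539799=-1044.21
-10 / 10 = -1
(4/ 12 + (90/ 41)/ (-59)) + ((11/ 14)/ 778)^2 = 254948920033/ 860939013648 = 0.30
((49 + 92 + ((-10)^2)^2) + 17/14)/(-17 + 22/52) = -1845883/3017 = -611.83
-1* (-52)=52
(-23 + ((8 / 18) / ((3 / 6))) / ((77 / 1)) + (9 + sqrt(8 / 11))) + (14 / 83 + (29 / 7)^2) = 2 *sqrt(22) / 11 + 1346197 / 402633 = 4.20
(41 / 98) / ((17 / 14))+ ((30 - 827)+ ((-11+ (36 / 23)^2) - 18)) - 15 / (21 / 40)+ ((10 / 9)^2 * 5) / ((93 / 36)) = -44754216281 / 52689987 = -849.39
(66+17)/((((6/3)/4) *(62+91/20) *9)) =3320/11979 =0.28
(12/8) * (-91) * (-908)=123942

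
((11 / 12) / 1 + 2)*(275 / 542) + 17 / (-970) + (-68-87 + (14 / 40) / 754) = -153.54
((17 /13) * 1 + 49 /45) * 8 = 19.17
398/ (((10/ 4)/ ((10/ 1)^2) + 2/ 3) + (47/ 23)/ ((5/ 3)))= 1098480/ 5293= 207.53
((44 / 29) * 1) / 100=0.02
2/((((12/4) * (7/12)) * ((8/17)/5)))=12.14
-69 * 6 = -414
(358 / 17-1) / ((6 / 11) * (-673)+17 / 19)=-71269 / 1301095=-0.05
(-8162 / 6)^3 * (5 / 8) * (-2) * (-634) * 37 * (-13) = 959578187749384.91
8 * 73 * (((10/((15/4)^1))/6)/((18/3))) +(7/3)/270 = 35047/810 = 43.27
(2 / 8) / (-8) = -1 / 32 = -0.03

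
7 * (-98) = -686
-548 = -548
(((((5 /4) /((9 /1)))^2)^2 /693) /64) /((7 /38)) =11875 /260730150912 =0.00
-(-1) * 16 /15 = 16 /15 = 1.07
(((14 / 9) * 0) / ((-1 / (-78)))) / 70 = 0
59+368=427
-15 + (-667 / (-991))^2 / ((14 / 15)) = -14.51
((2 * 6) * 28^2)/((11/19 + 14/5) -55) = -111720/613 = -182.25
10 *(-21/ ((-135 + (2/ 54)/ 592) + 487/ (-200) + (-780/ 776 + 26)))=1.87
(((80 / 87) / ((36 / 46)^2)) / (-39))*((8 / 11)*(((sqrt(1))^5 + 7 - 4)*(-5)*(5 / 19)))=8464000 / 57440097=0.15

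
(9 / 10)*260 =234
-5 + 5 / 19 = -90 / 19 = -4.74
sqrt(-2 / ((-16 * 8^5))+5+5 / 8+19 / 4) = 7 * sqrt(55505) / 512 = 3.22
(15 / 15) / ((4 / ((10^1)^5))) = 25000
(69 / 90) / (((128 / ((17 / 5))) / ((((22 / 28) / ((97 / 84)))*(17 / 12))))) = 0.02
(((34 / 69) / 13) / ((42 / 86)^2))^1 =62866 / 395577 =0.16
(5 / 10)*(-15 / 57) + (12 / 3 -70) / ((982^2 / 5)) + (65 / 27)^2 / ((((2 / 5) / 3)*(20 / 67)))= 1295461376545 / 8904567816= 145.48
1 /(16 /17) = 17 /16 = 1.06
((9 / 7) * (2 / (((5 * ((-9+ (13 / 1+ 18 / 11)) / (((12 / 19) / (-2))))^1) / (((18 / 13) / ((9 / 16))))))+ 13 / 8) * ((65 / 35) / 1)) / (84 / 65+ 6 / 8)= 892931 / 486514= 1.84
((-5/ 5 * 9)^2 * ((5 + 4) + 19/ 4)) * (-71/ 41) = -316305/ 164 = -1928.69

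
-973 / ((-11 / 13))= 12649 / 11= 1149.91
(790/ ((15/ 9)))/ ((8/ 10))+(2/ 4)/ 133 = 78803/ 133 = 592.50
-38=-38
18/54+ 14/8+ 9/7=283/84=3.37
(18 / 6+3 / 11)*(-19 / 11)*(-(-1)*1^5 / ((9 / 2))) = -152 / 121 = -1.26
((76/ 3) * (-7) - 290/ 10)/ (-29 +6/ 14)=7.22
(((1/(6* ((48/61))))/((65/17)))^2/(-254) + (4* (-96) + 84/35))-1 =-34055744962729/89011353600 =-382.60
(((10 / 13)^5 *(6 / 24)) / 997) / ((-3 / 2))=-50000 / 1110537363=-0.00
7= 7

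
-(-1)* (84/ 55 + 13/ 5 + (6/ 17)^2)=67583/ 15895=4.25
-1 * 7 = -7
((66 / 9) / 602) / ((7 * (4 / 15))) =55 / 8428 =0.01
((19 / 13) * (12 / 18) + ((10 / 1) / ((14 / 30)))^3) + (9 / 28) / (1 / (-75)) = 525262211 / 53508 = 9816.52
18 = 18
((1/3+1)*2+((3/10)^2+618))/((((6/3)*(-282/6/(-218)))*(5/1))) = 20298743/70500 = 287.93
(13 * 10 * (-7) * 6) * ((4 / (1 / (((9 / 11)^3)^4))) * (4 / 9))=-2741449367442240 / 3138428376721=-873.51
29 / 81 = 0.36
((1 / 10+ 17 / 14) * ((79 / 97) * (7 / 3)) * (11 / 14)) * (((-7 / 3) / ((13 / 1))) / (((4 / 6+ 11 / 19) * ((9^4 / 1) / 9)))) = -379753 / 979021485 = -0.00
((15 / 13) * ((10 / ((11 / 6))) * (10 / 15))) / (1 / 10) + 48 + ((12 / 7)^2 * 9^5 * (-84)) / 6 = -2429354.61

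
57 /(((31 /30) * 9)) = 190 /31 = 6.13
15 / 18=5 / 6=0.83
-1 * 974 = -974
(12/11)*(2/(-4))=-6/11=-0.55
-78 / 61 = -1.28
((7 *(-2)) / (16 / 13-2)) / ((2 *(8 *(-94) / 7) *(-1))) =637 / 7520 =0.08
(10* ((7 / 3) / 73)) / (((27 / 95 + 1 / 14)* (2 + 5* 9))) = 93100 / 4868589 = 0.02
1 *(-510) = -510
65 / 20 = 13 / 4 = 3.25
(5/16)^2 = 25/256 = 0.10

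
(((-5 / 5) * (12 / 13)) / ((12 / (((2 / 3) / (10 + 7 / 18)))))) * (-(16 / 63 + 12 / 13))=3856 / 663663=0.01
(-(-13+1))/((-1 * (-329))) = 12/329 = 0.04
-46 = -46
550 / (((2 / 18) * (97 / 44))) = 217800 / 97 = 2245.36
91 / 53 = 1.72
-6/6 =-1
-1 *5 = -5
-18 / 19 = -0.95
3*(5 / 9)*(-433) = -2165 / 3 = -721.67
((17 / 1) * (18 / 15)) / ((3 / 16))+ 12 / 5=556 / 5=111.20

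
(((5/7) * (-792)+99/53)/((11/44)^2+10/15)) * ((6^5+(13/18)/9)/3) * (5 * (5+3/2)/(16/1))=-380637246275/93492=-4071334.94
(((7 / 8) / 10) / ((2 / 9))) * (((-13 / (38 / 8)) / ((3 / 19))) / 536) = -273 / 21440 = -0.01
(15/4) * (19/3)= 95/4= 23.75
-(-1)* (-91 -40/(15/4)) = -305/3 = -101.67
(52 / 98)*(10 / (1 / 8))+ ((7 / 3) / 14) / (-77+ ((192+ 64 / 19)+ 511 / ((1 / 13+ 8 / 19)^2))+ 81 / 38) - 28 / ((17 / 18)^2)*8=-195028775388925 / 934587581207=-208.68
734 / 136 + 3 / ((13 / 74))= 19867 / 884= 22.47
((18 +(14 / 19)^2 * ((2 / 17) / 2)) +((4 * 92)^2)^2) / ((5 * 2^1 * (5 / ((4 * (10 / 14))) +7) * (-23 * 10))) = -112550492155974 / 123507125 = -911287.44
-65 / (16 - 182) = 65 / 166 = 0.39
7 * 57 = 399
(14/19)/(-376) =-7/3572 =-0.00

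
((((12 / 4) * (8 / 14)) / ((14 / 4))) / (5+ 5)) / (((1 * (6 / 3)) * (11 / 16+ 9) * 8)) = 12 / 37975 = 0.00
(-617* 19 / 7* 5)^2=3435718225 / 49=70116698.47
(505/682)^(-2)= 465124/255025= 1.82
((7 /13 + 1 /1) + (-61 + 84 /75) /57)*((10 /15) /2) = 3013 /18525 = 0.16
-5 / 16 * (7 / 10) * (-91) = 637 / 32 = 19.91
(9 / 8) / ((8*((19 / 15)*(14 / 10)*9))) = 75 / 8512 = 0.01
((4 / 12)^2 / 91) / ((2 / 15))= 5 / 546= 0.01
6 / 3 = 2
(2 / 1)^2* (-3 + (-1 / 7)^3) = -4120 / 343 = -12.01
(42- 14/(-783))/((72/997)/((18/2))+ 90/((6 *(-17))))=-79660300/1657611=-48.06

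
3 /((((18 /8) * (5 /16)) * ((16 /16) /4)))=256 /15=17.07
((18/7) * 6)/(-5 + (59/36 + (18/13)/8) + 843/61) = 385398/265573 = 1.45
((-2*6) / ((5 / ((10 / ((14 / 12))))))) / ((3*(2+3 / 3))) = -16 / 7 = -2.29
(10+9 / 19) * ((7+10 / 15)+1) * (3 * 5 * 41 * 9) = 9546030 / 19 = 502422.63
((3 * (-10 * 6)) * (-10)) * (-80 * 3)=-432000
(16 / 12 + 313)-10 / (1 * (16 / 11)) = 7379 / 24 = 307.46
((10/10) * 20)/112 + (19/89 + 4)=10945/2492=4.39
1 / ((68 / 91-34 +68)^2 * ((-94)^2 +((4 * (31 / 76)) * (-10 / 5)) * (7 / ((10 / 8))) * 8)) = 786695 / 8253870365808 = 0.00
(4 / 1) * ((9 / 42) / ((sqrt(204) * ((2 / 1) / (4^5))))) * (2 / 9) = 1024 * sqrt(51) / 1071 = 6.83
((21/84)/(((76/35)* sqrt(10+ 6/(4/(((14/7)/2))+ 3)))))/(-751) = -35* sqrt(133)/8675552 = -0.00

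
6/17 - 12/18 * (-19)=664/51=13.02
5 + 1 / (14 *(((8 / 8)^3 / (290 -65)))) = 21.07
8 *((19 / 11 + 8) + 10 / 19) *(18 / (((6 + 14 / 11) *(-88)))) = -19287 / 8360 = -2.31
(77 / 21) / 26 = 11 / 78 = 0.14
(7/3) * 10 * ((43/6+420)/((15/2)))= 35882/27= 1328.96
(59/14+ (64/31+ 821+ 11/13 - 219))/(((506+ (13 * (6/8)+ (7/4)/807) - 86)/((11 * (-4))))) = -30507434991/489175505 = -62.37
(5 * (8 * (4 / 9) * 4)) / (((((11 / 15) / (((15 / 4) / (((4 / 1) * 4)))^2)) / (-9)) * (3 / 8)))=-5625 / 44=-127.84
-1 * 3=-3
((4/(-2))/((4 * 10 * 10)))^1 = -1/200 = -0.00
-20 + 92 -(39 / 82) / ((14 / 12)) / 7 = 144531 / 2009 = 71.94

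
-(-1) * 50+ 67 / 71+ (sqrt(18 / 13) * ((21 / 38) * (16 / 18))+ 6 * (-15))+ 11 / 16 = -43587 / 1136+ 28 * sqrt(26) / 247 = -37.79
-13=-13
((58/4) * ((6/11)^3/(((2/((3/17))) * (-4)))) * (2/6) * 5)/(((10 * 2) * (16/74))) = -28971/1448128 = -0.02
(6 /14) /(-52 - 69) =-3 /847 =-0.00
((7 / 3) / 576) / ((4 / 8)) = 7 / 864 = 0.01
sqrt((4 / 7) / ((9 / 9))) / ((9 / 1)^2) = 2 * sqrt(7) / 567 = 0.01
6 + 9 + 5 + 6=26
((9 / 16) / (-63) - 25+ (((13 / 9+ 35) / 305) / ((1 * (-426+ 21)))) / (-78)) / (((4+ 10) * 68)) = -121443708907 / 4622926089600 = -0.03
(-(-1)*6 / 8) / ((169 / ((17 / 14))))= 51 / 9464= 0.01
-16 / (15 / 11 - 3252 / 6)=176 / 5947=0.03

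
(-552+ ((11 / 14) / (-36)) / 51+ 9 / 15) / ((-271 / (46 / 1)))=1629917609 / 17414460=93.60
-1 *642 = -642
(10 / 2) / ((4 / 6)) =15 / 2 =7.50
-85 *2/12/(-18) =85/108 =0.79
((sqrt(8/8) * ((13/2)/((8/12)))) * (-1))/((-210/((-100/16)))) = -65/224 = -0.29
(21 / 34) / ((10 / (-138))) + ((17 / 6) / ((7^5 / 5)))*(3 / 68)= -97412947 / 11428760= -8.52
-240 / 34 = -120 / 17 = -7.06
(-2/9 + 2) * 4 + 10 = 154/9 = 17.11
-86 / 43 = -2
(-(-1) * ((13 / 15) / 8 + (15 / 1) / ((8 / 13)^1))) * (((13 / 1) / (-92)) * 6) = -20.76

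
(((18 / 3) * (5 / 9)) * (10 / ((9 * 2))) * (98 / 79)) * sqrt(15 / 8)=3.15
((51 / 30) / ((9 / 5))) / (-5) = -17 / 90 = -0.19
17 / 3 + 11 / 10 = 6.77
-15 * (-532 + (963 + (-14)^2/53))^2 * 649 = -5167294396935/2809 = -1839549447.11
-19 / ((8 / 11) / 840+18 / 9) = -21945 / 2311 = -9.50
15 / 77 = 0.19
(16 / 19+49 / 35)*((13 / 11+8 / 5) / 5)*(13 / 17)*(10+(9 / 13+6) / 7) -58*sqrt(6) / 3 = 1911249 / 182875 -58*sqrt(6) / 3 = -36.91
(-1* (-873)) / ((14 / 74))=32301 / 7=4614.43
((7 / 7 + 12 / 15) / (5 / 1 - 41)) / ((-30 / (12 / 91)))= 0.00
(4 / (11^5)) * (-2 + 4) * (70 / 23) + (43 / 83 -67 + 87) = 6308253099 / 307446359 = 20.52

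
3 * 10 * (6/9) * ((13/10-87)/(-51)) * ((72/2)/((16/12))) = 15426/17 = 907.41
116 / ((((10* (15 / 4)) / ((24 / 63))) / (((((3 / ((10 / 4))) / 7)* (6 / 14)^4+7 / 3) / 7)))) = 1094488768 / 2779457625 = 0.39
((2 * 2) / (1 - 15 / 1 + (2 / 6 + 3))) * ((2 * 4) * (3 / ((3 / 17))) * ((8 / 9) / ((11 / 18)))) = -816 / 11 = -74.18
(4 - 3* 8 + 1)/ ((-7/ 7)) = 19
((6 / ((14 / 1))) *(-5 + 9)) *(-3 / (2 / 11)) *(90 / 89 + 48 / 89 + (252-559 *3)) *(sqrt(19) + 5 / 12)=20903355 / 1246 + 25084026 *sqrt(19) / 623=192279.95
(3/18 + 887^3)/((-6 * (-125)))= 4187184619/4500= 930485.47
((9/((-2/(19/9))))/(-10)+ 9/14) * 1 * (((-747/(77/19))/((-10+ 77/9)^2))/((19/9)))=-121437549/1821820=-66.66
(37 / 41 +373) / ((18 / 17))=43435 / 123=353.13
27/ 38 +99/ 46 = 1251/ 437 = 2.86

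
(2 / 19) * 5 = 0.53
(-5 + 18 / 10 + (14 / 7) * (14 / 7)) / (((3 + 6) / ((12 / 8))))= 2 / 15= 0.13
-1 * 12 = -12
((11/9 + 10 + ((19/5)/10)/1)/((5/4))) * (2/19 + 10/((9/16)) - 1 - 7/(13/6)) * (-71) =-22500202318/2500875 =-8996.93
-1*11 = -11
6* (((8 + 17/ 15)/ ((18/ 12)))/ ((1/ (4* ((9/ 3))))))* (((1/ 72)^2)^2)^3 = 137/ 6065128113051669626880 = 0.00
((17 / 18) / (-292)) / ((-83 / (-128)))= -272 / 54531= -0.00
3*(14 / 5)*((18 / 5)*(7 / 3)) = 70.56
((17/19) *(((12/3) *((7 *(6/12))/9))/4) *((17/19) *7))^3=2839760855281/274371577992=10.35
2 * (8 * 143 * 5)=11440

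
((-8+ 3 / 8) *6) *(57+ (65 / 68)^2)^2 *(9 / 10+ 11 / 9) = -325645.25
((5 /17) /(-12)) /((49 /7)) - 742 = -1059581 /1428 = -742.00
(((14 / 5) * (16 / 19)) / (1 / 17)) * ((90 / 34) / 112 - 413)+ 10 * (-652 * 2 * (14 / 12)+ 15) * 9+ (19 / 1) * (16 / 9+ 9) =-151919.05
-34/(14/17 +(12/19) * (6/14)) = -38437/1237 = -31.07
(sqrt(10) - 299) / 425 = -299 / 425+sqrt(10) / 425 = -0.70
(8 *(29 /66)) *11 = 116 /3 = 38.67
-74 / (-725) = 74 / 725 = 0.10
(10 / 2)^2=25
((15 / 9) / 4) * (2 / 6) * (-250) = -625 / 18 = -34.72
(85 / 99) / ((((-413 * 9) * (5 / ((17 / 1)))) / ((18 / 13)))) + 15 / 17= 7963139 / 9036027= 0.88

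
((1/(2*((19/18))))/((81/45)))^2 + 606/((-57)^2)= 277/1083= 0.26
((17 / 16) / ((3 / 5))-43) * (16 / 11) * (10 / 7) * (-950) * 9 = 56401500 / 77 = 732487.01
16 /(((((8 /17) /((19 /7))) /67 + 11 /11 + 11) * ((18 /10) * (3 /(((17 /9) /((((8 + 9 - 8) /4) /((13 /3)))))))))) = 382612880 /426051657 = 0.90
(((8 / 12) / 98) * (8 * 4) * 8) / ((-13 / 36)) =-3072 / 637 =-4.82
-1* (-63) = 63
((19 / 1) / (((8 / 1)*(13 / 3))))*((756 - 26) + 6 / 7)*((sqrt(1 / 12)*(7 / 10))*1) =24301*sqrt(3) / 520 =80.94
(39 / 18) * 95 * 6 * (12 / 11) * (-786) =-11648520 / 11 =-1058956.36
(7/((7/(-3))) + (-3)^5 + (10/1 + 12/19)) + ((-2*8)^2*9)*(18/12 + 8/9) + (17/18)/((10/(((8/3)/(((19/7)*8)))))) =5268.64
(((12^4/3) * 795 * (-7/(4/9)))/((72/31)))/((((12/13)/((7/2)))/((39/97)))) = -5510301615/97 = -56807233.14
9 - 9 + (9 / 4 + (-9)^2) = 333 / 4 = 83.25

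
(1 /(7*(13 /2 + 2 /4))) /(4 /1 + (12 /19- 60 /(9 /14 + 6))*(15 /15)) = -589 /127008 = -0.00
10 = 10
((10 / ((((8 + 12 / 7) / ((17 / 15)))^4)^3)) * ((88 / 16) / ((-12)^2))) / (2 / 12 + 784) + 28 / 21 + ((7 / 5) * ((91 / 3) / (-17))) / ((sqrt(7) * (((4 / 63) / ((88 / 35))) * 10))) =65547269701632152254159211 / 49160452276224000000000000 - 3003 * sqrt(7) / 2125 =-2.41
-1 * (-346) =346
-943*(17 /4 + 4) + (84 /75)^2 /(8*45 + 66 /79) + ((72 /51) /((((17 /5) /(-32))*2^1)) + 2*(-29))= -80779901767867 /10297792500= -7844.39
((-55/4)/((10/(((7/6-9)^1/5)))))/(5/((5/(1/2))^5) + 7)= 129250/420003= 0.31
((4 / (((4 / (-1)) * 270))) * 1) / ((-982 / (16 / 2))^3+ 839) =32 / 15972805125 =0.00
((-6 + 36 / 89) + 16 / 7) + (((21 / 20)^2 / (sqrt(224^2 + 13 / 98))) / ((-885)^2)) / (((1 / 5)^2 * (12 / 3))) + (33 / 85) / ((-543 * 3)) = -95178463 / 28754565 + 343 * sqrt(9834522) / 27387176865600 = -3.31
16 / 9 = 1.78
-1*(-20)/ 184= 5/ 46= 0.11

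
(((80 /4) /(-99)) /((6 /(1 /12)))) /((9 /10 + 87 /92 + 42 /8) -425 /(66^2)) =-12650 /31550589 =-0.00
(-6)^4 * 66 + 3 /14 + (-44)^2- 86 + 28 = 1223799 /14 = 87414.21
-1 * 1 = -1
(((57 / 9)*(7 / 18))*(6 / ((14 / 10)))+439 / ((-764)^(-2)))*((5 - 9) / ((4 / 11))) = -25368012901 / 9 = -2818668100.11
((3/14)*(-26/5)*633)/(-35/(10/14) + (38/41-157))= 1012167/294280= 3.44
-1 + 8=7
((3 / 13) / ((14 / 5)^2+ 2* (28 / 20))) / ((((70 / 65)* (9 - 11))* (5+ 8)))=-75 / 96824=-0.00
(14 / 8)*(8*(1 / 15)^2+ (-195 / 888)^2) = 11560871 / 78854400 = 0.15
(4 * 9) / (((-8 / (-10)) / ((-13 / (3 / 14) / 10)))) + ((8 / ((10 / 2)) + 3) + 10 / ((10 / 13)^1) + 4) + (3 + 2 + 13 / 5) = -1219 / 5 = -243.80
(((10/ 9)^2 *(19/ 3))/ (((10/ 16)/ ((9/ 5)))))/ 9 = 608/ 243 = 2.50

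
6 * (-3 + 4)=6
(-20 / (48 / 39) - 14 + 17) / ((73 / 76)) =-1007 / 73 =-13.79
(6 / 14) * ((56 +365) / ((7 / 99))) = 125037 / 49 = 2551.78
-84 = -84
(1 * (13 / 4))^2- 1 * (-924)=14953 / 16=934.56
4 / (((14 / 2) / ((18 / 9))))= 8 / 7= 1.14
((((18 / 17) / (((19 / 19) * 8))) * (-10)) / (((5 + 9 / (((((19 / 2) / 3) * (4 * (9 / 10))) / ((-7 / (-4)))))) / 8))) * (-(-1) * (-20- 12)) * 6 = 525312 / 1649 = 318.56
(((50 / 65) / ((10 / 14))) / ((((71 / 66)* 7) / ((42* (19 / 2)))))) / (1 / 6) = 316008 / 923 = 342.37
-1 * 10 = -10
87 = 87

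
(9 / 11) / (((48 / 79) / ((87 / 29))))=4.04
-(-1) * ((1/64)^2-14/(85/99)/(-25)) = 5679181/8704000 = 0.65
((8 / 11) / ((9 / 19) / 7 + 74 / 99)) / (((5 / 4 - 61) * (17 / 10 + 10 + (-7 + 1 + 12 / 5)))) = -42560 / 23086683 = -0.00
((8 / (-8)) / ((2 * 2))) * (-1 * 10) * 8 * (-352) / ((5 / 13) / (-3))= 54912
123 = 123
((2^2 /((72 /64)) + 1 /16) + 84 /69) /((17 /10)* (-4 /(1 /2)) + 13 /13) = -80075 /208656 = -0.38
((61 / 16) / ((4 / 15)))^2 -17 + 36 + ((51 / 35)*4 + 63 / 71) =2342254909 / 10178560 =230.12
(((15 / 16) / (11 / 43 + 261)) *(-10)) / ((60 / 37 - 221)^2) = -4415025 / 5921278641808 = -0.00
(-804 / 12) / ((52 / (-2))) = 67 / 26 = 2.58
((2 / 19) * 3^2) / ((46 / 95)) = 45 / 23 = 1.96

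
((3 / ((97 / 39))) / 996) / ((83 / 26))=507 / 1336466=0.00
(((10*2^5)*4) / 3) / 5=256 / 3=85.33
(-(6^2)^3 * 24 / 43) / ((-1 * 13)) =1119744 / 559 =2003.12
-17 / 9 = -1.89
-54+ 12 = -42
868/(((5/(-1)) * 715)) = -0.24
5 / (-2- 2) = -5 / 4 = -1.25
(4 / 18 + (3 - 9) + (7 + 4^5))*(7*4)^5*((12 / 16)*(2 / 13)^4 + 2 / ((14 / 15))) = 1080089988604928 / 28561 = 37816952788.94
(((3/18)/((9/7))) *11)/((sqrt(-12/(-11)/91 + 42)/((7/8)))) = 539 *sqrt(42096054)/18167328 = 0.19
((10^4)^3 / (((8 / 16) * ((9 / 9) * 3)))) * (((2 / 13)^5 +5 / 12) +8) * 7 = 131253419500000000000 / 3341637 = 39278179975862.13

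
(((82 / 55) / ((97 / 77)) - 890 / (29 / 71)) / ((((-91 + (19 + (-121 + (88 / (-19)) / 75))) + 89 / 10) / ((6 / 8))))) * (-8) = -104756323680 / 1476433993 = -70.95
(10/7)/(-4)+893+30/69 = 287571/322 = 893.08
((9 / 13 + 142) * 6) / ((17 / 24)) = 267120 / 221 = 1208.69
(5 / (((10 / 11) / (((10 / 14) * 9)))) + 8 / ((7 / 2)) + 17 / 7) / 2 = 561 / 28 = 20.04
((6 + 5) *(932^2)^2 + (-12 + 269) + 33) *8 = 66396673499408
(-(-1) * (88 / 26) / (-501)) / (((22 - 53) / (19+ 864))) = 38852 / 201903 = 0.19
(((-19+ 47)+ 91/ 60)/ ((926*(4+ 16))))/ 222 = 1771/ 246686400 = 0.00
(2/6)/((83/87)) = 29/83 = 0.35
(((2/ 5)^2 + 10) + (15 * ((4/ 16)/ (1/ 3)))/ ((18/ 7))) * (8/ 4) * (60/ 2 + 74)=75582/ 25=3023.28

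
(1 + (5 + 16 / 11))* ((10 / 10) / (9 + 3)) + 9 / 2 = 169 / 33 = 5.12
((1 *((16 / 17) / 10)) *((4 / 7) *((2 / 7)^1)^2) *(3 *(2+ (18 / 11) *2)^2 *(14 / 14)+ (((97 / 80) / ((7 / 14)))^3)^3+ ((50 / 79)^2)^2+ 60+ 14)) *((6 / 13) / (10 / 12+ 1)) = 33998457782986232011684576353 / 10060342808952916480000000000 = 3.38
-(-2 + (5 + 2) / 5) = 3 / 5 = 0.60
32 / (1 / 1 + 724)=32 / 725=0.04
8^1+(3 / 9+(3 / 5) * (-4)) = 89 / 15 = 5.93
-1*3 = -3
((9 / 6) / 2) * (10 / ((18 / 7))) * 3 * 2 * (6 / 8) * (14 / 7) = 105 / 4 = 26.25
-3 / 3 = -1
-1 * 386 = -386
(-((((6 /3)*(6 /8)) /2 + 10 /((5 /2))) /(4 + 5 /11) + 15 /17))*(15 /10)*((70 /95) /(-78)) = 6493 /235144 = 0.03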